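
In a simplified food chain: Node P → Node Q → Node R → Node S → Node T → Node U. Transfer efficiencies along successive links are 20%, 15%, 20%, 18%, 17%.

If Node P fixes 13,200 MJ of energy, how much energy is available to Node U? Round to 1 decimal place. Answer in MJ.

2.4 MJ

Node Q: 13200 × 0.2 = 2640 MJ
Node R: 2640 × 0.15 = 396 MJ
Node S: 396 × 0.2 = 79.2 MJ
Node T: 79.2 × 0.18 = 14.256 MJ
Node U: 14.256 × 0.17 = 2.42352 MJ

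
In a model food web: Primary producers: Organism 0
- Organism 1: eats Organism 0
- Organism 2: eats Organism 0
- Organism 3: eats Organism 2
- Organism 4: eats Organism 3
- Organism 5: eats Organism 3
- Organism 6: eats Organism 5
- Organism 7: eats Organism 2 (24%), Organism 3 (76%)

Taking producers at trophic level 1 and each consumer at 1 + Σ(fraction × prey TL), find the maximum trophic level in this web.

Organism 1: 1 + 1 = 2
Organism 2: 1 + 1 = 2
Organism 3: 1 + 2 = 3
Organism 4: 1 + 3 = 4
Organism 5: 1 + 3 = 4
Organism 6: 1 + 4 = 5
Organism 7: 1 + (0.24×2 + 0.76×3) = 3.76

5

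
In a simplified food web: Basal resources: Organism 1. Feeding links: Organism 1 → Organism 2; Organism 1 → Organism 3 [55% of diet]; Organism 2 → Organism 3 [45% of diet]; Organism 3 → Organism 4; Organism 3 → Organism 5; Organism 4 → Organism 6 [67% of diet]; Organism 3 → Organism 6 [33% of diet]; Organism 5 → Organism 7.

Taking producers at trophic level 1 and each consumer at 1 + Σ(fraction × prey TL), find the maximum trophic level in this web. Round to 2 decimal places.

4.45

Organism 2: 1 + 1 = 2
Organism 3: 1 + (0.55×1 + 0.45×2) = 2.45
Organism 4: 1 + 2.45 = 3.45
Organism 5: 1 + 2.45 = 3.45
Organism 6: 1 + (0.67×3.45 + 0.33×2.45) = 4.12
Organism 7: 1 + 3.45 = 4.45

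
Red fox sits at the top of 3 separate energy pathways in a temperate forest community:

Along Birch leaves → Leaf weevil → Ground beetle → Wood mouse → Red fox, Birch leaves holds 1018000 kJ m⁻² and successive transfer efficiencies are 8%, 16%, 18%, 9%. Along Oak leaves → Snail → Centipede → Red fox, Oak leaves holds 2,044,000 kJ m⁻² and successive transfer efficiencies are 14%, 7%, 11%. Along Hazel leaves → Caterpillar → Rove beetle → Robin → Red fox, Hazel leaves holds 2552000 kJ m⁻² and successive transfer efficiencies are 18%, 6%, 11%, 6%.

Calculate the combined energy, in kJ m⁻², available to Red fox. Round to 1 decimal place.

Via Birch leaves: 1018000 × 0.08 × 0.16 × 0.18 × 0.09 = 211.09248 kJ m⁻²
Via Oak leaves: 2044000 × 0.14 × 0.07 × 0.11 = 2203.432 kJ m⁻²
Via Hazel leaves: 2552000 × 0.18 × 0.06 × 0.11 × 0.06 = 181.90656 kJ m⁻²
Total at Red fox: 211.09248 + 2203.432 + 181.90656 = 2596.43104 kJ m⁻²

2596.4 kJ m⁻²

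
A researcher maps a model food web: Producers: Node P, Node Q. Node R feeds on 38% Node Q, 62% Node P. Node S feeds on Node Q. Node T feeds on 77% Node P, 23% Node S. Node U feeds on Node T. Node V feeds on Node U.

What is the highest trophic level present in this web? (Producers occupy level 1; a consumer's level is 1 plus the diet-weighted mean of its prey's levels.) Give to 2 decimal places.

4.23

Node R: 1 + (0.38×1 + 0.62×1) = 2
Node S: 1 + 1 = 2
Node T: 1 + (0.77×1 + 0.23×2) = 2.23
Node U: 1 + 2.23 = 3.23
Node V: 1 + 3.23 = 4.23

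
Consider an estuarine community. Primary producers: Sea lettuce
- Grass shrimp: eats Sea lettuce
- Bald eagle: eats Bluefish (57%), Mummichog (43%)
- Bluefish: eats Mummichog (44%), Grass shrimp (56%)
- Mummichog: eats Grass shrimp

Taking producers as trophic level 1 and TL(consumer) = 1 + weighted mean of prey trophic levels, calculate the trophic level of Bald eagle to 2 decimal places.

Grass shrimp: 1 + 1 = 2
Mummichog: 1 + 2 = 3
Bluefish: 1 + (0.44×3 + 0.56×2) = 3.44
Bald eagle: 1 + (0.57×3.44 + 0.43×3) = 4.2508

4.25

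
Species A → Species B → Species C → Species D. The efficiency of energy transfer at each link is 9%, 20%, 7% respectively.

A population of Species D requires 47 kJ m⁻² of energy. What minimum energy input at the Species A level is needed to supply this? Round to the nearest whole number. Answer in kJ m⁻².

Cumulative transfer efficiency: 0.09 × 0.2 × 0.07 = 0.00126
Species A energy = 47 / 0.00126 = 37302 kJ m⁻²

37302 kJ m⁻²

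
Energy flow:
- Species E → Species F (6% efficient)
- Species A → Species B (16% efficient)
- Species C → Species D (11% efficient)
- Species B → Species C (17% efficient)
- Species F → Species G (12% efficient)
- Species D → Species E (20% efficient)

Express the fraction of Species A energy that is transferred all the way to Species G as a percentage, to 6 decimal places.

0.000431%

Product of link efficiencies: 0.16 × 0.17 × 0.11 × 0.2 × 0.06 × 0.12 = 0.00000430848
As a percentage: 0.00000430848 × 100 = 0.000431%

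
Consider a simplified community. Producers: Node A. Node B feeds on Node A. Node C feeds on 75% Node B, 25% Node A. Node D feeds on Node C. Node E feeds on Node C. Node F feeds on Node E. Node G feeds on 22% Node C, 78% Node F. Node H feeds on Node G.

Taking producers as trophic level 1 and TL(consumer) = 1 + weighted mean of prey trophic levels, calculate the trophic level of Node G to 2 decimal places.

Node B: 1 + 1 = 2
Node C: 1 + (0.75×2 + 0.25×1) = 2.75
Node D: 1 + 2.75 = 3.75
Node E: 1 + 2.75 = 3.75
Node F: 1 + 3.75 = 4.75
Node G: 1 + (0.22×2.75 + 0.78×4.75) = 5.31
Node H: 1 + 5.31 = 6.31

5.31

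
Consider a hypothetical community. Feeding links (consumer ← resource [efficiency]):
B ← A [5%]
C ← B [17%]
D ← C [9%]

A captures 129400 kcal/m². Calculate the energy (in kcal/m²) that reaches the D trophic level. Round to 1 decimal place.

99.0 kcal/m²

B: 129400 × 0.05 = 6470 kcal/m²
C: 6470 × 0.17 = 1099.9 kcal/m²
D: 1099.9 × 0.09 = 98.991 kcal/m²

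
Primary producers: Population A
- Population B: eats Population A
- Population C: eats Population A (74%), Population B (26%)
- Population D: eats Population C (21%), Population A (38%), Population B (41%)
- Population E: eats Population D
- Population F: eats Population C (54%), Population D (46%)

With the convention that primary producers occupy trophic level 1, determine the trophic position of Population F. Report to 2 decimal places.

3.45

Population B: 1 + 1 = 2
Population C: 1 + (0.74×1 + 0.26×2) = 2.26
Population D: 1 + (0.21×2.26 + 0.38×1 + 0.41×2) = 2.6746
Population E: 1 + 2.6746 = 3.6746
Population F: 1 + (0.54×2.26 + 0.46×2.6746) = 3.450716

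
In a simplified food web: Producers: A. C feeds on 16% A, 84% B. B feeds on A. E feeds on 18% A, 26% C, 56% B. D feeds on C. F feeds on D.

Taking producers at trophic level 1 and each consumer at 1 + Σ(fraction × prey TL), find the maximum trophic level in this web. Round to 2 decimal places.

B: 1 + 1 = 2
C: 1 + (0.16×1 + 0.84×2) = 2.84
D: 1 + 2.84 = 3.84
E: 1 + (0.18×1 + 0.26×2.84 + 0.56×2) = 3.0384
F: 1 + 3.84 = 4.84

4.84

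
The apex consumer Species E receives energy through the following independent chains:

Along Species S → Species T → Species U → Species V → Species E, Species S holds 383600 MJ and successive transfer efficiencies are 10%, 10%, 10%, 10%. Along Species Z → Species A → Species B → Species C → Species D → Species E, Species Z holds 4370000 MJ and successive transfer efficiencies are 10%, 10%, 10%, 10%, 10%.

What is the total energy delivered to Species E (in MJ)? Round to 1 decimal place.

82.1 MJ

Via Species S: 383600 × 0.1 × 0.1 × 0.1 × 0.1 = 38.36 MJ
Via Species Z: 4370000 × 0.1 × 0.1 × 0.1 × 0.1 × 0.1 = 43.7 MJ
Total at Species E: 38.36 + 43.7 = 82.06 MJ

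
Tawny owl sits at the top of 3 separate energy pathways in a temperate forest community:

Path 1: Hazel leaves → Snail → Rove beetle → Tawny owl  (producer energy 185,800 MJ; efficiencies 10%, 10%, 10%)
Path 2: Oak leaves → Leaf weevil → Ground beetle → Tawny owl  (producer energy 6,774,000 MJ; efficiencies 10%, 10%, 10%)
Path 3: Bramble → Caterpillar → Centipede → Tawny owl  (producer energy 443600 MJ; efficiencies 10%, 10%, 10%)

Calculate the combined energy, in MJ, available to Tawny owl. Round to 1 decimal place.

Path 1: 185800 × 0.1 × 0.1 × 0.1 = 185.8 MJ
Path 2: 6774000 × 0.1 × 0.1 × 0.1 = 6774 MJ
Path 3: 443600 × 0.1 × 0.1 × 0.1 = 443.6 MJ
Total at Tawny owl: 185.8 + 6774 + 443.6 = 7403.4 MJ

7403.4 MJ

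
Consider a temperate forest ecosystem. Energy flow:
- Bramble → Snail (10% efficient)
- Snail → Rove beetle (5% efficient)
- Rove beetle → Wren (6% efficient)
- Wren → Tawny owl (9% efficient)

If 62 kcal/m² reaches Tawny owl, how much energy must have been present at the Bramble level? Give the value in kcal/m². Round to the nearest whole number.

2296296 kcal/m²

Cumulative transfer efficiency: 0.1 × 0.05 × 0.06 × 0.09 = 0.000027
Bramble energy = 62 / 0.000027 = 2296296 kcal/m²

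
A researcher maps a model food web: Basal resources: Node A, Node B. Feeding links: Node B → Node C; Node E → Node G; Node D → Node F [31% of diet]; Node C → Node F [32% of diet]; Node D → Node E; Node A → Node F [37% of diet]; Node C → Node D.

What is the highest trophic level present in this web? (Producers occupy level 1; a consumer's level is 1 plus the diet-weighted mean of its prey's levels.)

5

Node C: 1 + 1 = 2
Node D: 1 + 2 = 3
Node E: 1 + 3 = 4
Node F: 1 + (0.32×2 + 0.31×3 + 0.37×1) = 2.94
Node G: 1 + 4 = 5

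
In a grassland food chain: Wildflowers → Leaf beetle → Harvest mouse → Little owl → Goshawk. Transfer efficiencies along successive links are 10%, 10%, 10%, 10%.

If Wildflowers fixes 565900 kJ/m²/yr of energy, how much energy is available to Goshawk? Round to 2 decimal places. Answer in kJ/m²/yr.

Leaf beetle: 565900 × 0.1 = 56590 kJ/m²/yr
Harvest mouse: 56590 × 0.1 = 5659 kJ/m²/yr
Little owl: 5659 × 0.1 = 565.9 kJ/m²/yr
Goshawk: 565.9 × 0.1 = 56.59 kJ/m²/yr

56.59 kJ/m²/yr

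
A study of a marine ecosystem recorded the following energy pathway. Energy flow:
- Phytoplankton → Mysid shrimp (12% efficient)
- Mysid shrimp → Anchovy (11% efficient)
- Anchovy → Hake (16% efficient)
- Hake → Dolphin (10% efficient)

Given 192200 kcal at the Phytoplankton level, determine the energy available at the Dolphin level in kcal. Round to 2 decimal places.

40.59 kcal

Mysid shrimp: 192200 × 0.12 = 23064 kcal
Anchovy: 23064 × 0.11 = 2537.04 kcal
Hake: 2537.04 × 0.16 = 405.9264 kcal
Dolphin: 405.9264 × 0.1 = 40.59264 kcal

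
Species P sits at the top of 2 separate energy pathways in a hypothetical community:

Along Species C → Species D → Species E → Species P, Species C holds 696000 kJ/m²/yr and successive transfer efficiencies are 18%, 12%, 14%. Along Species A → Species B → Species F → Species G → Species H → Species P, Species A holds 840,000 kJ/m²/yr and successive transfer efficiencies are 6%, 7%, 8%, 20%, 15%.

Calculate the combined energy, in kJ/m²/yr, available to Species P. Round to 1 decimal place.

2113.2 kJ/m²/yr

Via Species C: 696000 × 0.18 × 0.12 × 0.14 = 2104.704 kJ/m²/yr
Via Species A: 840000 × 0.06 × 0.07 × 0.08 × 0.2 × 0.15 = 8.4672 kJ/m²/yr
Total at Species P: 2104.704 + 8.4672 = 2113.1712 kJ/m²/yr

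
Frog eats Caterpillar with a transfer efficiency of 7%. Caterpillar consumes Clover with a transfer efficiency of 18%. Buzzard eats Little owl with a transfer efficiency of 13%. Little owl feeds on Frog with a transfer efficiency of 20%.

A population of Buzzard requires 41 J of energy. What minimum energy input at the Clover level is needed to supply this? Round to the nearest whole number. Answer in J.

Cumulative transfer efficiency: 0.18 × 0.07 × 0.2 × 0.13 = 0.0003276
Clover energy = 41 / 0.0003276 = 125153 J

125153 J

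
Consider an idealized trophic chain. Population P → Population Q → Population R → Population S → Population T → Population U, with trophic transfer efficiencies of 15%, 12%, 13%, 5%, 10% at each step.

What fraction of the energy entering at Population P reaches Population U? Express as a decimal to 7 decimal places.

0.0000117

Product of link efficiencies: 0.15 × 0.12 × 0.13 × 0.05 × 0.1 = 0.0000117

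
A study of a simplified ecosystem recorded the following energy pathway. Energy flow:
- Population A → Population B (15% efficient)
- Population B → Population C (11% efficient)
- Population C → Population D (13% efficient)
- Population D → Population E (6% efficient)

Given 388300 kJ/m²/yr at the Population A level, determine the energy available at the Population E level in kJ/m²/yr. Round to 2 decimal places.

49.97 kJ/m²/yr

Population B: 388300 × 0.15 = 58245 kJ/m²/yr
Population C: 58245 × 0.11 = 6406.95 kJ/m²/yr
Population D: 6406.95 × 0.13 = 832.9035 kJ/m²/yr
Population E: 832.9035 × 0.06 = 49.97421 kJ/m²/yr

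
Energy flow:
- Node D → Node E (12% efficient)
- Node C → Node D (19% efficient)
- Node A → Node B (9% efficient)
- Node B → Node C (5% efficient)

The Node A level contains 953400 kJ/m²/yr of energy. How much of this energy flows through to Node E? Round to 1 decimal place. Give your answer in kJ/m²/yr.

Node B: 953400 × 0.09 = 85806 kJ/m²/yr
Node C: 85806 × 0.05 = 4290.3 kJ/m²/yr
Node D: 4290.3 × 0.19 = 815.157 kJ/m²/yr
Node E: 815.157 × 0.12 = 97.81884 kJ/m²/yr

97.8 kJ/m²/yr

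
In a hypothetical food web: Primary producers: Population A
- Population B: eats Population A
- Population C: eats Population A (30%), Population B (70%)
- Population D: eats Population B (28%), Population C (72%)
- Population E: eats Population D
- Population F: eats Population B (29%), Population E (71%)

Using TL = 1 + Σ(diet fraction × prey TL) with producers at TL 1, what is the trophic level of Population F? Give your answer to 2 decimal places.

Population B: 1 + 1 = 2
Population C: 1 + (0.3×1 + 0.7×2) = 2.7
Population D: 1 + (0.28×2 + 0.72×2.7) = 3.504
Population E: 1 + 3.504 = 4.504
Population F: 1 + (0.29×2 + 0.71×4.504) = 4.77784

4.78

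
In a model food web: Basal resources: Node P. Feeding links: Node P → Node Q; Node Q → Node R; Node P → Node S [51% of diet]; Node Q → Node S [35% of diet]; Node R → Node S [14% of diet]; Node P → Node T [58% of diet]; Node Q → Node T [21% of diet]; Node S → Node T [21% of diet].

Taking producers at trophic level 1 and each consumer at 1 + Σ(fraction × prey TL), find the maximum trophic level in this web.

3

Node Q: 1 + 1 = 2
Node R: 1 + 2 = 3
Node S: 1 + (0.51×1 + 0.35×2 + 0.14×3) = 2.63
Node T: 1 + (0.58×1 + 0.21×2 + 0.21×2.63) = 2.5523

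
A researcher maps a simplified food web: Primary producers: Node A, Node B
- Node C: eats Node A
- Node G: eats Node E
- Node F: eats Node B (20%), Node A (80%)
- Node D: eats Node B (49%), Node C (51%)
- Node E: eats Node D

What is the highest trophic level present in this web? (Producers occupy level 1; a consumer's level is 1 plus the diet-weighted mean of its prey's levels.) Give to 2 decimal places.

Node C: 1 + 1 = 2
Node D: 1 + (0.49×1 + 0.51×2) = 2.51
Node E: 1 + 2.51 = 3.51
Node F: 1 + (0.2×1 + 0.8×1) = 2
Node G: 1 + 3.51 = 4.51

4.51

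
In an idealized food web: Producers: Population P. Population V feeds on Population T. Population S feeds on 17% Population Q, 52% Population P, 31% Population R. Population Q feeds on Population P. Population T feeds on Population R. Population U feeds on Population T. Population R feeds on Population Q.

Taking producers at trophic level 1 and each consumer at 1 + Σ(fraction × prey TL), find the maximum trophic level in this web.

5

Population Q: 1 + 1 = 2
Population R: 1 + 2 = 3
Population S: 1 + (0.17×2 + 0.52×1 + 0.31×3) = 2.79
Population T: 1 + 3 = 4
Population U: 1 + 4 = 5
Population V: 1 + 4 = 5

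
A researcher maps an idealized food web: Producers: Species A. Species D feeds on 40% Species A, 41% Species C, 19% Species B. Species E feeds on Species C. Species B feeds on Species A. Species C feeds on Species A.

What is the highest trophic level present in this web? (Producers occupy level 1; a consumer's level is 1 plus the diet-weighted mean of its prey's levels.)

Species B: 1 + 1 = 2
Species C: 1 + 1 = 2
Species D: 1 + (0.4×1 + 0.41×2 + 0.19×2) = 2.6
Species E: 1 + 2 = 3

3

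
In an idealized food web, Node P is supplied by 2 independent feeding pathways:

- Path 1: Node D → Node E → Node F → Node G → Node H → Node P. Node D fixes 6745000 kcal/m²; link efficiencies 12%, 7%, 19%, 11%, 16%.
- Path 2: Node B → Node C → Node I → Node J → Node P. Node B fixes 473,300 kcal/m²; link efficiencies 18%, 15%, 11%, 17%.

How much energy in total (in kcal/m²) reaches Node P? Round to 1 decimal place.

428.4 kcal/m²

Path 1: 6745000 × 0.12 × 0.07 × 0.19 × 0.11 × 0.16 = 189.464352 kcal/m²
Path 2: 473300 × 0.18 × 0.15 × 0.11 × 0.17 = 238.96917 kcal/m²
Total at Node P: 189.464352 + 238.96917 = 428.433522 kcal/m²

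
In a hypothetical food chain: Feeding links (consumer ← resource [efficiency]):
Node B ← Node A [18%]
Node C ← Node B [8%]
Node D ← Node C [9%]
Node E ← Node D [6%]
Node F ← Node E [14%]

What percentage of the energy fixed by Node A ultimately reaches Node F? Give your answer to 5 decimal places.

Product of link efficiencies: 0.18 × 0.08 × 0.09 × 0.06 × 0.14 = 0.0000108864
As a percentage: 0.0000108864 × 100 = 0.00109%

0.00109%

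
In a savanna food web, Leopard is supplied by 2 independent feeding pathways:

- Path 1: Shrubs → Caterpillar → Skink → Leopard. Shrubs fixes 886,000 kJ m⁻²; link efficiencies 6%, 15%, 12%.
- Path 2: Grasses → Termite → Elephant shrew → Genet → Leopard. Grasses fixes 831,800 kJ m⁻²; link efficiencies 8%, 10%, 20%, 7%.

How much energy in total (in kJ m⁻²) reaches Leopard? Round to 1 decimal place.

Path 1: 886000 × 0.06 × 0.15 × 0.12 = 956.88 kJ m⁻²
Path 2: 831800 × 0.08 × 0.1 × 0.2 × 0.07 = 93.1616 kJ m⁻²
Total at Leopard: 956.88 + 93.1616 = 1050.0416 kJ m⁻²

1050.0 kJ m⁻²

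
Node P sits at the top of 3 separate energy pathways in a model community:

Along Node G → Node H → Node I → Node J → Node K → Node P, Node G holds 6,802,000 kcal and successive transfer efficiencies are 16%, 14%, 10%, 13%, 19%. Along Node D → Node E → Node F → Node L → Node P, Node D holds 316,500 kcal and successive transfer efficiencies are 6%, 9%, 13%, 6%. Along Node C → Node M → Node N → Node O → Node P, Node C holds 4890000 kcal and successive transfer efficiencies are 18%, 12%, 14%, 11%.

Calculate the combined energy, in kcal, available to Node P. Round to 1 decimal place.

2016.3 kcal

Via Node G: 6802000 × 0.16 × 0.14 × 0.1 × 0.13 × 0.19 = 376.341056 kcal
Via Node D: 316500 × 0.06 × 0.09 × 0.13 × 0.06 = 13.33098 kcal
Via Node C: 4890000 × 0.18 × 0.12 × 0.14 × 0.11 = 1626.6096 kcal
Total at Node P: 376.341056 + 13.33098 + 1626.6096 = 2016.281636 kcal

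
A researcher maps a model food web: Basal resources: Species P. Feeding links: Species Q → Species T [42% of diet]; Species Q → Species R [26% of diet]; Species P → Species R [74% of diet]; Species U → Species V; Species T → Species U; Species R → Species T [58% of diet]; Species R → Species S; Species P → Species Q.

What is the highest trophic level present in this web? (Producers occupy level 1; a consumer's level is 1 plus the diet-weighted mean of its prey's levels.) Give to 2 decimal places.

Species Q: 1 + 1 = 2
Species R: 1 + (0.26×2 + 0.74×1) = 2.26
Species S: 1 + 2.26 = 3.26
Species T: 1 + (0.42×2 + 0.58×2.26) = 3.1508
Species U: 1 + 3.1508 = 4.1508
Species V: 1 + 4.1508 = 5.1508

5.15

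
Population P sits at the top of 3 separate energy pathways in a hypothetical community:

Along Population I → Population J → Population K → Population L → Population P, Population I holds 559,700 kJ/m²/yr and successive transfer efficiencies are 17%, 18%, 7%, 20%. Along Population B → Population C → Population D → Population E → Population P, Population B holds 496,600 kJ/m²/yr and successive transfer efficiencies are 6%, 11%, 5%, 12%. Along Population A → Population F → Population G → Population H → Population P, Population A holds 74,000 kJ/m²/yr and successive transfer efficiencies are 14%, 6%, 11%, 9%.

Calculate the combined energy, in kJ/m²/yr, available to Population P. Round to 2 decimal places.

Via Population I: 559700 × 0.17 × 0.18 × 0.07 × 0.2 = 239.77548 kJ/m²/yr
Via Population B: 496600 × 0.06 × 0.11 × 0.05 × 0.12 = 19.66536 kJ/m²/yr
Via Population A: 74000 × 0.14 × 0.06 × 0.11 × 0.09 = 6.15384 kJ/m²/yr
Total at Population P: 239.77548 + 19.66536 + 6.15384 = 265.59468 kJ/m²/yr

265.59 kJ/m²/yr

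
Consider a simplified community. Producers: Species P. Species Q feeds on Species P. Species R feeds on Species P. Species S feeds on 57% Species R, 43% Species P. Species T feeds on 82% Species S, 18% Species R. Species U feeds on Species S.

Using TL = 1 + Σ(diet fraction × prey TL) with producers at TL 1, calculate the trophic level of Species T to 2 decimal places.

Species Q: 1 + 1 = 2
Species R: 1 + 1 = 2
Species S: 1 + (0.57×2 + 0.43×1) = 2.57
Species T: 1 + (0.82×2.57 + 0.18×2) = 3.4674
Species U: 1 + 2.57 = 3.57

3.47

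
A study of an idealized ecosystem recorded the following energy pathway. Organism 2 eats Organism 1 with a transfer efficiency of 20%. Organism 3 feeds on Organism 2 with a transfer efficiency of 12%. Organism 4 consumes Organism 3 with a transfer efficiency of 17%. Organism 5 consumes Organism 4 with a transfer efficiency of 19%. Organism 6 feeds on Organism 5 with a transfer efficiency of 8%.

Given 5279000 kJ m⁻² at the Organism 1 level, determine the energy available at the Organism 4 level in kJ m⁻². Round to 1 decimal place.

21538.3 kJ m⁻²

Organism 2: 5279000 × 0.2 = 1055800 kJ m⁻²
Organism 3: 1055800 × 0.12 = 126696 kJ m⁻²
Organism 4: 126696 × 0.17 = 21538.32 kJ m⁻²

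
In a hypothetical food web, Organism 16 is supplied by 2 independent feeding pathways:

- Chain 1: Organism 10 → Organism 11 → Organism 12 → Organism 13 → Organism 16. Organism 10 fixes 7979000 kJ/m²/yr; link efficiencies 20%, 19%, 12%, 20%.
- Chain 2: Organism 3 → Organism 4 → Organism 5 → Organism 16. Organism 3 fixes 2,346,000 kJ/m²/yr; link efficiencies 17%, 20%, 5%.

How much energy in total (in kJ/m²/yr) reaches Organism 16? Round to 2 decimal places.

11265.05 kJ/m²/yr

Chain 1: 7979000 × 0.2 × 0.19 × 0.12 × 0.2 = 7276.848 kJ/m²/yr
Chain 2: 2346000 × 0.17 × 0.2 × 0.05 = 3988.2 kJ/m²/yr
Total at Organism 16: 7276.848 + 3988.2 = 11265.048 kJ/m²/yr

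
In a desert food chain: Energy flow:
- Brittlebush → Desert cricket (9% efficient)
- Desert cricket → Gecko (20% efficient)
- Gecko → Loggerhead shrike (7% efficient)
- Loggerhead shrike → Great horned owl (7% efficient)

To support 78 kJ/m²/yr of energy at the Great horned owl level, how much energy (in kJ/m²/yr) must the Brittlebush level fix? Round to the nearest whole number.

884354 kJ/m²/yr

Cumulative transfer efficiency: 0.09 × 0.2 × 0.07 × 0.07 = 0.0000882
Brittlebush energy = 78 / 0.0000882 = 884354 kJ/m²/yr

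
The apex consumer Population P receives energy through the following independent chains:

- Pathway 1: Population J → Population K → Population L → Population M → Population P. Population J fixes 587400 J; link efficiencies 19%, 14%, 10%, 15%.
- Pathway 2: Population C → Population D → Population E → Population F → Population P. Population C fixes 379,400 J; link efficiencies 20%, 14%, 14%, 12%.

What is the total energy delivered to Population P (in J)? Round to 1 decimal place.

412.8 J

Pathway 1: 587400 × 0.19 × 0.14 × 0.1 × 0.15 = 234.3726 J
Pathway 2: 379400 × 0.2 × 0.14 × 0.14 × 0.12 = 178.46976 J
Total at Population P: 234.3726 + 178.46976 = 412.84236 J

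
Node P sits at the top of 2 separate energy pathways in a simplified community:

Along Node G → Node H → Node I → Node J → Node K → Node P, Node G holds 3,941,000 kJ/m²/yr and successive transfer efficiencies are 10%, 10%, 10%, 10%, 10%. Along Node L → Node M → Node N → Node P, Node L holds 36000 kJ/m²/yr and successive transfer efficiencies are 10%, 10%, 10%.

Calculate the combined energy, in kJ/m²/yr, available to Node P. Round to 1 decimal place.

75.4 kJ/m²/yr

Via Node G: 3941000 × 0.1 × 0.1 × 0.1 × 0.1 × 0.1 = 39.41 kJ/m²/yr
Via Node L: 36000 × 0.1 × 0.1 × 0.1 = 36 kJ/m²/yr
Total at Node P: 39.41 + 36 = 75.41 kJ/m²/yr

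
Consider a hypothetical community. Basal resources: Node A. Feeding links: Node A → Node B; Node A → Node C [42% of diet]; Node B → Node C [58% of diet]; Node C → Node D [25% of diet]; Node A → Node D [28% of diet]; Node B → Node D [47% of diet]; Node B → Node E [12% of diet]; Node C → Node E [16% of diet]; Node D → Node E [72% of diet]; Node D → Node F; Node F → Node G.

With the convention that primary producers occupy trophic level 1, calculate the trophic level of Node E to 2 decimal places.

3.72

Node B: 1 + 1 = 2
Node C: 1 + (0.42×1 + 0.58×2) = 2.58
Node D: 1 + (0.25×2.58 + 0.28×1 + 0.47×2) = 2.865
Node E: 1 + (0.12×2 + 0.16×2.58 + 0.72×2.865) = 3.7156
Node F: 1 + 2.865 = 3.865
Node G: 1 + 3.865 = 4.865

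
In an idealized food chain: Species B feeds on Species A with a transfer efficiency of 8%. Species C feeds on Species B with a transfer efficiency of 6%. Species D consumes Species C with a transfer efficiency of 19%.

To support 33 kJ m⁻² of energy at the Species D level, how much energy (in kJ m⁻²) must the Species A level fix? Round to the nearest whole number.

36184 kJ m⁻²

Cumulative transfer efficiency: 0.08 × 0.06 × 0.19 = 0.000912
Species A energy = 33 / 0.000912 = 36184 kJ m⁻²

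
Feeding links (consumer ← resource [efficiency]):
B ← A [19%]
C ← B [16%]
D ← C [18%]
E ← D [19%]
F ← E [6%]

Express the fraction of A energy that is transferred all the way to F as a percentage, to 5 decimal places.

0.00624%

Product of link efficiencies: 0.19 × 0.16 × 0.18 × 0.19 × 0.06 = 0.0000623808
As a percentage: 0.0000623808 × 100 = 0.00624%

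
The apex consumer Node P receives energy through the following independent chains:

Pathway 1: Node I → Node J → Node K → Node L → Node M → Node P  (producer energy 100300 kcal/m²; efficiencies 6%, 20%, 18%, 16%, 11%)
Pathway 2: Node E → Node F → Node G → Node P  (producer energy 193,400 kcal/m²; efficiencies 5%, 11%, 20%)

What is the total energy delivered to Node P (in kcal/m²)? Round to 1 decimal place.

216.6 kcal/m²

Pathway 1: 100300 × 0.06 × 0.2 × 0.18 × 0.16 × 0.11 = 3.8130048 kcal/m²
Pathway 2: 193400 × 0.05 × 0.11 × 0.2 = 212.74 kcal/m²
Total at Node P: 3.8130048 + 212.74 = 216.5530048 kcal/m²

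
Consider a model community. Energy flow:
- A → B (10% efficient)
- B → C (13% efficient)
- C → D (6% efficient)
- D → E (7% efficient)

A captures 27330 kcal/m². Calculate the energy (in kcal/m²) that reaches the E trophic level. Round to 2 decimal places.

B: 27330 × 0.1 = 2733 kcal/m²
C: 2733 × 0.13 = 355.29 kcal/m²
D: 355.29 × 0.06 = 21.3174 kcal/m²
E: 21.3174 × 0.07 = 1.492218 kcal/m²

1.49 kcal/m²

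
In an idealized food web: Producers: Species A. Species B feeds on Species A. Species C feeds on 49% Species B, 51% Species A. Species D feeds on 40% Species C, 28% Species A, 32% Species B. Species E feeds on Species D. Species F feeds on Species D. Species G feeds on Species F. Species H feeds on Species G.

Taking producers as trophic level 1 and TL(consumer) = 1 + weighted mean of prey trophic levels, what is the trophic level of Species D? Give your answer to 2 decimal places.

Species B: 1 + 1 = 2
Species C: 1 + (0.49×2 + 0.51×1) = 2.49
Species D: 1 + (0.4×2.49 + 0.28×1 + 0.32×2) = 2.916
Species E: 1 + 2.916 = 3.916
Species F: 1 + 2.916 = 3.916
Species G: 1 + 3.916 = 4.916
Species H: 1 + 4.916 = 5.916

2.92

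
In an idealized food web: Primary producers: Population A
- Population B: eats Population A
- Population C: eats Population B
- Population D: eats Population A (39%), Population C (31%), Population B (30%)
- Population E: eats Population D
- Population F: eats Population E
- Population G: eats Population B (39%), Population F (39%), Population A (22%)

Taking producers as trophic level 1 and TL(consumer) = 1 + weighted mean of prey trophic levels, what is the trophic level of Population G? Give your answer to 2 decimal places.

Population B: 1 + 1 = 2
Population C: 1 + 2 = 3
Population D: 1 + (0.39×1 + 0.31×3 + 0.3×2) = 2.92
Population E: 1 + 2.92 = 3.92
Population F: 1 + 3.92 = 4.92
Population G: 1 + (0.39×2 + 0.39×4.92 + 0.22×1) = 3.9188

3.92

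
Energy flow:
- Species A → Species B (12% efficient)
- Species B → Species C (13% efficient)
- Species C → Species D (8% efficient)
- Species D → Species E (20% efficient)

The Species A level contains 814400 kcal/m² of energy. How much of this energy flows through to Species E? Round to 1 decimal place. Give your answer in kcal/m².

Species B: 814400 × 0.12 = 97728 kcal/m²
Species C: 97728 × 0.13 = 12704.64 kcal/m²
Species D: 12704.64 × 0.08 = 1016.3712 kcal/m²
Species E: 1016.3712 × 0.2 = 203.27424 kcal/m²

203.3 kcal/m²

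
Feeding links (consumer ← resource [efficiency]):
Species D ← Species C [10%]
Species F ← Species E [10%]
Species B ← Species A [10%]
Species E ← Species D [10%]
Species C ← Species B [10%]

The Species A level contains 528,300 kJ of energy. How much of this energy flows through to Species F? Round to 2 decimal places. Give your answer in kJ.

5.28 kJ

Species B: 528300 × 0.1 = 52830 kJ
Species C: 52830 × 0.1 = 5283 kJ
Species D: 5283 × 0.1 = 528.3 kJ
Species E: 528.3 × 0.1 = 52.83 kJ
Species F: 52.83 × 0.1 = 5.283 kJ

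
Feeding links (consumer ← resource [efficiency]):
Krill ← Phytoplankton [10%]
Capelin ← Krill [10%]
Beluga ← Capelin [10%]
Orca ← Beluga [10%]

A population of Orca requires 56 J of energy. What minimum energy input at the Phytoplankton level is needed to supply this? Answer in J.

Cumulative transfer efficiency: 0.1 × 0.1 × 0.1 × 0.1 = 0.0001
Phytoplankton energy = 56 / 0.0001 = 560000 J

560000 J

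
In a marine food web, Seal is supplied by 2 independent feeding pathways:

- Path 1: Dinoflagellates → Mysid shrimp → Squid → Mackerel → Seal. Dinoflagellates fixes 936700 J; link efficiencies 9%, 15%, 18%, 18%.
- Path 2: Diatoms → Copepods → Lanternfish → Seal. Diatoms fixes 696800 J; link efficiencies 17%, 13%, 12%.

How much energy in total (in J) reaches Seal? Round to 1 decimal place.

Path 1: 936700 × 0.09 × 0.15 × 0.18 × 0.18 = 409.71258 J
Path 2: 696800 × 0.17 × 0.13 × 0.12 = 1847.9136 J
Total at Seal: 409.71258 + 1847.9136 = 2257.62618 J

2257.6 J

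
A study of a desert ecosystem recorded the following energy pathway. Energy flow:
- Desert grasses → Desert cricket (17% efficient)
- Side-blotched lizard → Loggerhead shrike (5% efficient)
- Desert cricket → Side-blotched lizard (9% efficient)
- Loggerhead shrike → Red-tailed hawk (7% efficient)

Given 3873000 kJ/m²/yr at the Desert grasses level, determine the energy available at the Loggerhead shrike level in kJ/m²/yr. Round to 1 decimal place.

Desert cricket: 3873000 × 0.17 = 658410 kJ/m²/yr
Side-blotched lizard: 658410 × 0.09 = 59256.9 kJ/m²/yr
Loggerhead shrike: 59256.9 × 0.05 = 2962.845 kJ/m²/yr

2962.8 kJ/m²/yr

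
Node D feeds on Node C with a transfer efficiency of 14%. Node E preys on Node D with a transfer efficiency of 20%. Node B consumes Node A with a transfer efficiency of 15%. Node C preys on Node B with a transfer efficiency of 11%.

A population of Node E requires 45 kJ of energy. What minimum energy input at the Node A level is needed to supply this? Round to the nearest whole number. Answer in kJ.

97403 kJ

Cumulative transfer efficiency: 0.15 × 0.11 × 0.14 × 0.2 = 0.000462
Node A energy = 45 / 0.000462 = 97403 kJ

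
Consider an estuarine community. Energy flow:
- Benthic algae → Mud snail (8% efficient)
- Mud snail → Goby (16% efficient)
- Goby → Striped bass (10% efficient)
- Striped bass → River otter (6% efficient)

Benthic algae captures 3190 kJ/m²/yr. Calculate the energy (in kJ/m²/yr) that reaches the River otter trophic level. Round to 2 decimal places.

Mud snail: 3190 × 0.08 = 255.2 kJ/m²/yr
Goby: 255.2 × 0.16 = 40.832 kJ/m²/yr
Striped bass: 40.832 × 0.1 = 4.0832 kJ/m²/yr
River otter: 4.0832 × 0.06 = 0.244992 kJ/m²/yr

0.24 kJ/m²/yr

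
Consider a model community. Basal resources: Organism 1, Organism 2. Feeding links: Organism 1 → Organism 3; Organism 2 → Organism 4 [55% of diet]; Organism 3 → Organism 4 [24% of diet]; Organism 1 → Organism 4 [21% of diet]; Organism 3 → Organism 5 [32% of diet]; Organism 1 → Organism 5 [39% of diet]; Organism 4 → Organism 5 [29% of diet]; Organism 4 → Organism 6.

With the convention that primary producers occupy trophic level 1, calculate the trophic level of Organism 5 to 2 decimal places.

2.68

Organism 3: 1 + 1 = 2
Organism 4: 1 + (0.55×1 + 0.24×2 + 0.21×1) = 2.24
Organism 5: 1 + (0.32×2 + 0.39×1 + 0.29×2.24) = 2.6796
Organism 6: 1 + 2.24 = 3.24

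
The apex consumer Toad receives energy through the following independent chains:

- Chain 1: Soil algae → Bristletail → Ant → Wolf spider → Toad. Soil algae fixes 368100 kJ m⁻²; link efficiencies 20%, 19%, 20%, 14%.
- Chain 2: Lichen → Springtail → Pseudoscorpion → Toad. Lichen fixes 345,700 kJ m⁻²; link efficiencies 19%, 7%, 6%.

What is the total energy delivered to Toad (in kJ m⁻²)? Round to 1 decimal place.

667.5 kJ m⁻²

Chain 1: 368100 × 0.2 × 0.19 × 0.2 × 0.14 = 391.6584 kJ m⁻²
Chain 2: 345700 × 0.19 × 0.07 × 0.06 = 275.8686 kJ m⁻²
Total at Toad: 391.6584 + 275.8686 = 667.527 kJ m⁻²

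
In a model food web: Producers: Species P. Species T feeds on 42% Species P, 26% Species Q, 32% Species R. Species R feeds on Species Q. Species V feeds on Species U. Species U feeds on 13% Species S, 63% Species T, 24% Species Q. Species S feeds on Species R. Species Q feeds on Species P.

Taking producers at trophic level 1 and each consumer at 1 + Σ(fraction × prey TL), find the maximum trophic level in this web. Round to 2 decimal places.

Species Q: 1 + 1 = 2
Species R: 1 + 2 = 3
Species S: 1 + 3 = 4
Species T: 1 + (0.42×1 + 0.26×2 + 0.32×3) = 2.9
Species U: 1 + (0.13×4 + 0.63×2.9 + 0.24×2) = 3.827
Species V: 1 + 3.827 = 4.827

4.83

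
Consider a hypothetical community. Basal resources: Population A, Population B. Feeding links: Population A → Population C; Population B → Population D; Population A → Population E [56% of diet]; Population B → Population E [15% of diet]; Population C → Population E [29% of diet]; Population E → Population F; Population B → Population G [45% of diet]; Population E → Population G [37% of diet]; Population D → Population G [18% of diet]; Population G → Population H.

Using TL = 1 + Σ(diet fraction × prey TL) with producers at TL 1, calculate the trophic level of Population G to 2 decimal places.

2.66

Population C: 1 + 1 = 2
Population D: 1 + 1 = 2
Population E: 1 + (0.56×1 + 0.15×1 + 0.29×2) = 2.29
Population F: 1 + 2.29 = 3.29
Population G: 1 + (0.45×1 + 0.37×2.29 + 0.18×2) = 2.6573
Population H: 1 + 2.6573 = 3.6573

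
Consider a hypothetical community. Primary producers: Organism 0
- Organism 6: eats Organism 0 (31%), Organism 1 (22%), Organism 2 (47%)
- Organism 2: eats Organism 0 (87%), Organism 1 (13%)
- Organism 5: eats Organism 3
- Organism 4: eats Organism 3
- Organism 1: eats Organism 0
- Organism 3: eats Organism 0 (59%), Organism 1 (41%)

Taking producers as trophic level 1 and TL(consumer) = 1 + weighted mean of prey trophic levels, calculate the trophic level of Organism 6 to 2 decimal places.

2.75

Organism 1: 1 + 1 = 2
Organism 2: 1 + (0.87×1 + 0.13×2) = 2.13
Organism 3: 1 + (0.59×1 + 0.41×2) = 2.41
Organism 4: 1 + 2.41 = 3.41
Organism 5: 1 + 2.41 = 3.41
Organism 6: 1 + (0.31×1 + 0.22×2 + 0.47×2.13) = 2.7511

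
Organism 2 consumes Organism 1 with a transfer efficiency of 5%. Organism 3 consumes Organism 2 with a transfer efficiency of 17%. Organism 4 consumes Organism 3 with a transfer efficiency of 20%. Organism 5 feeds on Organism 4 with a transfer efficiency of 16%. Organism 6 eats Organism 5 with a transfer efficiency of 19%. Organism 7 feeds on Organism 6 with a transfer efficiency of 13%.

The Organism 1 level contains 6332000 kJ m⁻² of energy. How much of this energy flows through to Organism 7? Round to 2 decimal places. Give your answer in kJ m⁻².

Organism 2: 6332000 × 0.05 = 316600 kJ m⁻²
Organism 3: 316600 × 0.17 = 53822 kJ m⁻²
Organism 4: 53822 × 0.2 = 10764.4 kJ m⁻²
Organism 5: 10764.4 × 0.16 = 1722.304 kJ m⁻²
Organism 6: 1722.304 × 0.19 = 327.23776 kJ m⁻²
Organism 7: 327.23776 × 0.13 = 42.5409088 kJ m⁻²

42.54 kJ m⁻²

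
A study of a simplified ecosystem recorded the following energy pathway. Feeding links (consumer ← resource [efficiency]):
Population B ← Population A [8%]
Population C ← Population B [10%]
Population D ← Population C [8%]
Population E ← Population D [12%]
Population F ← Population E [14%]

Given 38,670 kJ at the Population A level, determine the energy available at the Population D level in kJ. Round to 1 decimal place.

Population B: 38670 × 0.08 = 3093.6 kJ
Population C: 3093.6 × 0.1 = 309.36 kJ
Population D: 309.36 × 0.08 = 24.7488 kJ

24.7 kJ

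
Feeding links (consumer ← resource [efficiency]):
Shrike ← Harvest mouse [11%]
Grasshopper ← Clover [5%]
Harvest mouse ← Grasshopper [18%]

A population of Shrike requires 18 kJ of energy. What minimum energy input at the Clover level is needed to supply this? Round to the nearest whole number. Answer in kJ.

Cumulative transfer efficiency: 0.05 × 0.18 × 0.11 = 0.00099
Clover energy = 18 / 0.00099 = 18182 kJ

18182 kJ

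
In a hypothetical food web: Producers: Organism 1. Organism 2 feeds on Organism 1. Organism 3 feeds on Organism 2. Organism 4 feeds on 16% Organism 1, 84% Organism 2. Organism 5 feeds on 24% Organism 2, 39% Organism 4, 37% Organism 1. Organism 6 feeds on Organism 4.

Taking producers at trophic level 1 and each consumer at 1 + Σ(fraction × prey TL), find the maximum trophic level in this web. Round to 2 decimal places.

3.84

Organism 2: 1 + 1 = 2
Organism 3: 1 + 2 = 3
Organism 4: 1 + (0.16×1 + 0.84×2) = 2.84
Organism 5: 1 + (0.24×2 + 0.39×2.84 + 0.37×1) = 2.9576
Organism 6: 1 + 2.84 = 3.84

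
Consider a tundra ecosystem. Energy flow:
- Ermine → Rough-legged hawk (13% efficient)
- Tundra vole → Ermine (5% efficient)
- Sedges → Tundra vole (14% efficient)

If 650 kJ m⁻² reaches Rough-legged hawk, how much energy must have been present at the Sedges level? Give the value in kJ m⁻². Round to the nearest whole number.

714286 kJ m⁻²

Cumulative transfer efficiency: 0.14 × 0.05 × 0.13 = 0.00091
Sedges energy = 650 / 0.00091 = 714286 kJ m⁻²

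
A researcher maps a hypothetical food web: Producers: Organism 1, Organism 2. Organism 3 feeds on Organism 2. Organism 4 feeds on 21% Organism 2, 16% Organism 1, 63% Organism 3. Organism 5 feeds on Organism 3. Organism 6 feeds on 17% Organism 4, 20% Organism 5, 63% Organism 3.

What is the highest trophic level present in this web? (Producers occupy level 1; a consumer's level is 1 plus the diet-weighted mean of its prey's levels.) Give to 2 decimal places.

Organism 3: 1 + 1 = 2
Organism 4: 1 + (0.21×1 + 0.16×1 + 0.63×2) = 2.63
Organism 5: 1 + 2 = 3
Organism 6: 1 + (0.17×2.63 + 0.2×3 + 0.63×2) = 3.3071

3.31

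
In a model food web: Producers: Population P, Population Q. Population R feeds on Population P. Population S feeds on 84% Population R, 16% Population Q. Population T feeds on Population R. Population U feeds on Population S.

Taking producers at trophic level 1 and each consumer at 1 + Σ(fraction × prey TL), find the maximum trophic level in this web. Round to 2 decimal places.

3.84

Population R: 1 + 1 = 2
Population S: 1 + (0.84×2 + 0.16×1) = 2.84
Population T: 1 + 2 = 3
Population U: 1 + 2.84 = 3.84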